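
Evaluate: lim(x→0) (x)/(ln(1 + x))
This is a 0/0 indeterminate form.

Apply L'Hôpital's rule: differentiate numerator and denominator separately.
  f(x) = x   ⇒   f'(x) = 1
  g(x) = ln(x + 1)   ⇒   g'(x) = 1/(x + 1)
  lim(x→0) f'(x)/g'(x) = lim(x→0) (1)/(1/(x + 1))
  = 1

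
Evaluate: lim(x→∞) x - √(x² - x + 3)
This is an ∞-∞ indeterminate form.

Combine fractions or rationalize to convert ∞-∞ to 0/0 form:
  lim(x→∞) x - √(x² - x + 3) = 1/2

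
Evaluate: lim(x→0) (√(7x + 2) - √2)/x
This is a standard limit.

Factor or rationalize the expression:
  lim(x→0) (√(7x + 2) - √2)/x = 7·sqrt(2)/4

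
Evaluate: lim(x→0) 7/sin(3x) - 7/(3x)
This is an ∞-∞ indeterminate form.

Combine fractions or rationalize to convert ∞-∞ to 0/0 form:
  lim(x→0) 7/sin(3x) - 7/(3x) = 0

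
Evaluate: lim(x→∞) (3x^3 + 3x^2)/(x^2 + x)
This is an ∞/∞ indeterminate form.

Apply L'Hôpital's rule: differentiate numerator and denominator separately.
  f(x) = 3·x^3 + 3·x^2   ⇒   f'(x) = 9·x^2 + 6·x
  g(x) = x^2 + x   ⇒   g'(x) = 2·x + 1
  lim(x→∞) f'(x)/g'(x) = lim(x→∞) (9·x^2 + 6·x)/(2·x + 1)
  = ∞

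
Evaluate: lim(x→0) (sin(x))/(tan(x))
This is a 0/0 indeterminate form.

Apply L'Hôpital's rule: differentiate numerator and denominator separately.
  f(x) = sin(x)   ⇒   f'(x) = cos(x)
  g(x) = tan(x)   ⇒   g'(x) = tan(x)^2 + 1
  lim(x→0) f'(x)/g'(x) = lim(x→0) (cos(x))/(tan(x)^2 + 1)
  = 1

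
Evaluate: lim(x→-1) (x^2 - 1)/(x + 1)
This is a standard limit.

Factor or rationalize the expression:
  lim(x→-1) (x^2 - 1)/(x + 1) = -2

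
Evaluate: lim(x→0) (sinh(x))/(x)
This is a 0/0 indeterminate form.

Apply L'Hôpital's rule: differentiate numerator and denominator separately.
  f(x) = sinh(x)   ⇒   f'(x) = cosh(x)
  g(x) = x   ⇒   g'(x) = 1
  lim(x→0) f'(x)/g'(x) = lim(x→0) (cosh(x))/(1)
  = 1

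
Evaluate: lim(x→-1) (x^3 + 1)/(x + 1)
This is a standard limit.

Factor or rationalize the expression:
  lim(x→-1) (x^3 + 1)/(x + 1) = 3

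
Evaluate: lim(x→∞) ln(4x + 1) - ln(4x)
This is an ∞-∞ indeterminate form.

Combine fractions or rationalize to convert ∞-∞ to 0/0 form:
  lim(x→∞) ln(4x + 1) - ln(4x) = 0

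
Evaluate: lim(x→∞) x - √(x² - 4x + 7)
This is an ∞-∞ indeterminate form.

Combine fractions or rationalize to convert ∞-∞ to 0/0 form:
  lim(x→∞) x - √(x² - 4x + 7) = 2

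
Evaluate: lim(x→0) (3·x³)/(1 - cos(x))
This is a 0/0 indeterminate form.

Apply L'Hôpital's rule: differentiate numerator and denominator separately.
  f(x) = 3·x^3   ⇒   f'(x) = 9·x^2
  g(x) = 1 - cos(x)   ⇒   g'(x) = sin(x)
  lim(x→0) f'(x)/g'(x) = lim(x→0) (9·x^2)/(sin(x))
  = 0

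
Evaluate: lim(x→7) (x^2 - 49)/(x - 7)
This is a standard limit.

Factor or rationalize the expression:
  lim(x→7) (x^2 - 49)/(x - 7) = 14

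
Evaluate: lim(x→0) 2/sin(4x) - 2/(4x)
This is an ∞-∞ indeterminate form.

Combine fractions or rationalize to convert ∞-∞ to 0/0 form:
  lim(x→0) 2/sin(4x) - 2/(4x) = 0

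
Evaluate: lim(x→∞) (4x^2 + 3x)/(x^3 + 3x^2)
This is an ∞/∞ indeterminate form.

Apply L'Hôpital's rule: differentiate numerator and denominator separately.
  f(x) = 4·x^2 + 3·x   ⇒   f'(x) = 8·x + 3
  g(x) = x^3 + 3·x^2   ⇒   g'(x) = 3·x^2 + 6·x
  lim(x→∞) f'(x)/g'(x) = lim(x→∞) (8·x + 3)/(3·x^2 + 6·x)
  = 0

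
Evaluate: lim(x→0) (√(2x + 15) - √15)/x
This is a standard limit.

Factor or rationalize the expression:
  lim(x→0) (√(2x + 15) - √15)/x = sqrt(15)/15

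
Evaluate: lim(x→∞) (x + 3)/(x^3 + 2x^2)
This is an ∞/∞ indeterminate form.

Apply L'Hôpital's rule: differentiate numerator and denominator separately.
  f(x) = x + 3   ⇒   f'(x) = 1
  g(x) = x^3 + 2·x^2   ⇒   g'(x) = 3·x^2 + 4·x
  lim(x→∞) f'(x)/g'(x) = lim(x→∞) (1)/(3·x^2 + 4·x)
  = 0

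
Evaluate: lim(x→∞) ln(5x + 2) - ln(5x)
This is an ∞-∞ indeterminate form.

Combine fractions or rationalize to convert ∞-∞ to 0/0 form:
  lim(x→∞) ln(5x + 2) - ln(5x) = 0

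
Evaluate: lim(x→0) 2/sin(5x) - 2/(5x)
This is an ∞-∞ indeterminate form.

Combine fractions or rationalize to convert ∞-∞ to 0/0 form:
  lim(x→0) 2/sin(5x) - 2/(5x) = 0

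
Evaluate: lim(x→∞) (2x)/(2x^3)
This is an ∞/∞ indeterminate form.

Apply L'Hôpital's rule: differentiate numerator and denominator separately.
  f(x) = 2·x   ⇒   f'(x) = 2
  g(x) = 2·x^3   ⇒   g'(x) = 6·x^2
  lim(x→∞) f'(x)/g'(x) = lim(x→∞) (2)/(6·x^2)
  = 0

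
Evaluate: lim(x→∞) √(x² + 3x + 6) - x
This is an ∞-∞ indeterminate form.

Combine fractions or rationalize to convert ∞-∞ to 0/0 form:
  lim(x→∞) √(x² + 3x + 6) - x = 3/2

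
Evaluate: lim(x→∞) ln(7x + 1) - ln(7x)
This is an ∞-∞ indeterminate form.

Combine fractions or rationalize to convert ∞-∞ to 0/0 form:
  lim(x→∞) ln(7x + 1) - ln(7x) = 0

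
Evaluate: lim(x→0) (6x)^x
This is an exponential indeterminate form.

For exponential indeterminate forms, take the natural log:
  Let L = lim(x→0) (6x)^x
  Then ln(L) = lim(x→0) [exponent × ln(base)]
  Evaluate using L'Hôpital or standard limits, then exponentiate.
  L = 1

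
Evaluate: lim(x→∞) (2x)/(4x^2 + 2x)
This is an ∞/∞ indeterminate form.

Apply L'Hôpital's rule: differentiate numerator and denominator separately.
  f(x) = 2·x   ⇒   f'(x) = 2
  g(x) = 4·x^2 + 2·x   ⇒   g'(x) = 8·x + 2
  lim(x→∞) f'(x)/g'(x) = lim(x→∞) (2)/(8·x + 2)
  = 0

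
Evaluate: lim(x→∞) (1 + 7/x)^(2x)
This is an exponential indeterminate form.

For exponential indeterminate forms, take the natural log:
  Let L = lim(x→∞) (1 + 7/x)^(2x)
  Then ln(L) = lim(x→∞) [exponent × ln(base)]
  Evaluate using L'Hôpital or standard limits, then exponentiate.
  L = e^(14)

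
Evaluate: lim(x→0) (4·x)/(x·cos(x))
This is a 0/0 indeterminate form.

Apply L'Hôpital's rule: differentiate numerator and denominator separately.
  f(x) = 4·x   ⇒   f'(x) = 4
  g(x) = x·cos(x)   ⇒   g'(x) = -x·sin(x) + cos(x)
  lim(x→0) f'(x)/g'(x) = lim(x→0) (4)/(-x·sin(x) + cos(x))
  = 4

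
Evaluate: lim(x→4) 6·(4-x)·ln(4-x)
This is a 0·∞ indeterminate form.

Rewrite 0·∞ as a quotient (0/0 or ∞/∞ form), then apply L'Hôpital's rule:
  lim(x→4) 6·(4-x)·ln(4-x) = 0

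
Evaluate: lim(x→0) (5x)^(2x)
This is an exponential indeterminate form.

For exponential indeterminate forms, take the natural log:
  Let L = lim(x→0) (5x)^(2x)
  Then ln(L) = lim(x→0) [exponent × ln(base)]
  Evaluate using L'Hôpital or standard limits, then exponentiate.
  L = 1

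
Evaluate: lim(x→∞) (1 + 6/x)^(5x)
This is an exponential indeterminate form.

For exponential indeterminate forms, take the natural log:
  Let L = lim(x→∞) (1 + 6/x)^(5x)
  Then ln(L) = lim(x→∞) [exponent × ln(base)]
  Evaluate using L'Hôpital or standard limits, then exponentiate.
  L = e^(30)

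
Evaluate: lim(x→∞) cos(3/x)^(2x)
This is an exponential indeterminate form.

For exponential indeterminate forms, take the natural log:
  Let L = lim(x→∞) cos(3/x)^(2x)
  Then ln(L) = lim(x→∞) [exponent × ln(base)]
  Evaluate using L'Hôpital or standard limits, then exponentiate.
  L = 1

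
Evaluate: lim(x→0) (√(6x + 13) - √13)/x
This is a standard limit.

Factor or rationalize the expression:
  lim(x→0) (√(6x + 13) - √13)/x = 3·sqrt(13)/13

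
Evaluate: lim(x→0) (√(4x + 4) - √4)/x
This is a standard limit.

Factor or rationalize the expression:
  lim(x→0) (√(4x + 4) - √4)/x = 1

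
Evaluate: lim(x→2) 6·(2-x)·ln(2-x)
This is a 0·∞ indeterminate form.

Rewrite 0·∞ as a quotient (0/0 or ∞/∞ form), then apply L'Hôpital's rule:
  lim(x→2) 6·(2-x)·ln(2-x) = 0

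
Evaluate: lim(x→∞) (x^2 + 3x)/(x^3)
This is an ∞/∞ indeterminate form.

Apply L'Hôpital's rule: differentiate numerator and denominator separately.
  f(x) = x^2 + 3·x   ⇒   f'(x) = 2·x + 3
  g(x) = x^3   ⇒   g'(x) = 3·x^2
  lim(x→∞) f'(x)/g'(x) = lim(x→∞) (2·x + 3)/(3·x^2)
  = 0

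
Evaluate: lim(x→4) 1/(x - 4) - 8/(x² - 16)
This is an ∞-∞ indeterminate form.

Combine fractions or rationalize to convert ∞-∞ to 0/0 form:
  lim(x→4) 1/(x - 4) - 8/(x² - 16) = 1/8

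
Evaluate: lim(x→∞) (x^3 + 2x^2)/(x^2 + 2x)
This is an ∞/∞ indeterminate form.

Apply L'Hôpital's rule: differentiate numerator and denominator separately.
  f(x) = x^3 + 2·x^2   ⇒   f'(x) = 3·x^2 + 4·x
  g(x) = x^2 + 2·x   ⇒   g'(x) = 2·x + 2
  lim(x→∞) f'(x)/g'(x) = lim(x→∞) (3·x^2 + 4·x)/(2·x + 2)
  = ∞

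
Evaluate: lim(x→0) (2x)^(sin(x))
This is an exponential indeterminate form.

For exponential indeterminate forms, take the natural log:
  Let L = lim(x→0) (2x)^(sin(x))
  Then ln(L) = lim(x→0) [exponent × ln(base)]
  Evaluate using L'Hôpital or standard limits, then exponentiate.
  L = 1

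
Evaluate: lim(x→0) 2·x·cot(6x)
This is a 0·∞ indeterminate form.

Rewrite 0·∞ as a quotient (0/0 or ∞/∞ form), then apply L'Hôpital's rule:
  lim(x→0) 2·x·cot(6x) = 1/3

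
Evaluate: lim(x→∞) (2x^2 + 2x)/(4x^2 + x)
This is an ∞/∞ indeterminate form.

Apply L'Hôpital's rule: differentiate numerator and denominator separately.
  f(x) = 2·x^2 + 2·x   ⇒   f'(x) = 4·x + 2
  g(x) = 4·x^2 + x   ⇒   g'(x) = 8·x + 1
  lim(x→∞) f'(x)/g'(x) = lim(x→∞) (4·x + 2)/(8·x + 1)
  = 1/2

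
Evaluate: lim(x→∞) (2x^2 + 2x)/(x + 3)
This is an ∞/∞ indeterminate form.

Apply L'Hôpital's rule: differentiate numerator and denominator separately.
  f(x) = 2·x^2 + 2·x   ⇒   f'(x) = 4·x + 2
  g(x) = x + 3   ⇒   g'(x) = 1
  lim(x→∞) f'(x)/g'(x) = lim(x→∞) (4·x + 2)/(1)
  = ∞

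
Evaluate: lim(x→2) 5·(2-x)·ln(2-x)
This is a 0·∞ indeterminate form.

Rewrite 0·∞ as a quotient (0/0 or ∞/∞ form), then apply L'Hôpital's rule:
  lim(x→2) 5·(2-x)·ln(2-x) = 0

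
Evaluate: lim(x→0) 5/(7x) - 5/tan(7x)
This is an ∞-∞ indeterminate form.

Combine fractions or rationalize to convert ∞-∞ to 0/0 form:
  lim(x→0) 5/(7x) - 5/tan(7x) = 0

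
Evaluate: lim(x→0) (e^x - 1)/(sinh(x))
This is a 0/0 indeterminate form.

Apply L'Hôpital's rule: differentiate numerator and denominator separately.
  f(x) = e^(x) - 1   ⇒   f'(x) = e^(x)
  g(x) = sinh(x)   ⇒   g'(x) = cosh(x)
  lim(x→0) f'(x)/g'(x) = lim(x→0) (e^(x))/(cosh(x))
  = 1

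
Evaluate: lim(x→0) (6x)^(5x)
This is an exponential indeterminate form.

For exponential indeterminate forms, take the natural log:
  Let L = lim(x→0) (6x)^(5x)
  Then ln(L) = lim(x→0) [exponent × ln(base)]
  Evaluate using L'Hôpital or standard limits, then exponentiate.
  L = 1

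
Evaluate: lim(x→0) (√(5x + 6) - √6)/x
This is a standard limit.

Factor or rationalize the expression:
  lim(x→0) (√(5x + 6) - √6)/x = 5·sqrt(6)/12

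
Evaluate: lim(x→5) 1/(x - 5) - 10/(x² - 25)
This is an ∞-∞ indeterminate form.

Combine fractions or rationalize to convert ∞-∞ to 0/0 form:
  lim(x→5) 1/(x - 5) - 10/(x² - 25) = 1/10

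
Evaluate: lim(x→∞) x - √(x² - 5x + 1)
This is an ∞-∞ indeterminate form.

Combine fractions or rationalize to convert ∞-∞ to 0/0 form:
  lim(x→∞) x - √(x² - 5x + 1) = 5/2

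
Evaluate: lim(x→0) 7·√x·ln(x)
This is a 0·∞ indeterminate form.

Rewrite 0·∞ as a quotient (0/0 or ∞/∞ form), then apply L'Hôpital's rule:
  lim(x→0) 7·√x·ln(x) = 0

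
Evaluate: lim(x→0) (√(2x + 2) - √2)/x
This is a standard limit.

Factor or rationalize the expression:
  lim(x→0) (√(2x + 2) - √2)/x = sqrt(2)/2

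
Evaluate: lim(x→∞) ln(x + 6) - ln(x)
This is an ∞-∞ indeterminate form.

Combine fractions or rationalize to convert ∞-∞ to 0/0 form:
  lim(x→∞) ln(x + 6) - ln(x) = 0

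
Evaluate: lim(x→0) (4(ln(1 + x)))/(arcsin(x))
This is a 0/0 indeterminate form.

Apply L'Hôpital's rule: differentiate numerator and denominator separately.
  f(x) = 4·ln(x + 1)   ⇒   f'(x) = 4/(x + 1)
  g(x) = asin(x)   ⇒   g'(x) = 1/sqrt(1 - x^2)
  lim(x→0) f'(x)/g'(x) = lim(x→0) (4/(x + 1))/(1/sqrt(1 - x^2))
  = 4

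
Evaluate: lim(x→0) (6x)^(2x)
This is an exponential indeterminate form.

For exponential indeterminate forms, take the natural log:
  Let L = lim(x→0) (6x)^(2x)
  Then ln(L) = lim(x→0) [exponent × ln(base)]
  Evaluate using L'Hôpital or standard limits, then exponentiate.
  L = 1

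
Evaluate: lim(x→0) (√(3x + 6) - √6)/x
This is a standard limit.

Factor or rationalize the expression:
  lim(x→0) (√(3x + 6) - √6)/x = sqrt(6)/4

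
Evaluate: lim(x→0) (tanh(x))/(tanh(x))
This is a 0/0 indeterminate form.

Apply L'Hôpital's rule: differentiate numerator and denominator separately.
  f(x) = tanh(x)   ⇒   f'(x) = 1 - tanh(x)^2
  g(x) = tanh(x)   ⇒   g'(x) = 1 - tanh(x)^2
  lim(x→0) f'(x)/g'(x) = lim(x→0) (1 - tanh(x)^2)/(1 - tanh(x)^2)
  = 1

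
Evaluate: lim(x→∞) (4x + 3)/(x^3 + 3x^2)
This is an ∞/∞ indeterminate form.

Apply L'Hôpital's rule: differentiate numerator and denominator separately.
  f(x) = 4·x + 3   ⇒   f'(x) = 4
  g(x) = x^3 + 3·x^2   ⇒   g'(x) = 3·x^2 + 6·x
  lim(x→∞) f'(x)/g'(x) = lim(x→∞) (4)/(3·x^2 + 6·x)
  = 0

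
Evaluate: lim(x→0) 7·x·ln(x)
This is a 0·∞ indeterminate form.

Rewrite 0·∞ as a quotient (0/0 or ∞/∞ form), then apply L'Hôpital's rule:
  lim(x→0) 7·x·ln(x) = 0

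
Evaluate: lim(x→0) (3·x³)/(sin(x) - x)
This is a 0/0 indeterminate form.

Apply L'Hôpital's rule: differentiate numerator and denominator separately.
  f(x) = 3·x^3   ⇒   f'(x) = 9·x^2
  g(x) = -x + sin(x)   ⇒   g'(x) = cos(x) - 1
  lim(x→0) f'(x)/g'(x) = lim(x→0) (9·x^2)/(cos(x) - 1)
  = -18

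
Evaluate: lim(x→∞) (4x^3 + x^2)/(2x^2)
This is an ∞/∞ indeterminate form.

Apply L'Hôpital's rule: differentiate numerator and denominator separately.
  f(x) = 4·x^3 + x^2   ⇒   f'(x) = 12·x^2 + 2·x
  g(x) = 2·x^2   ⇒   g'(x) = 4·x
  lim(x→∞) f'(x)/g'(x) = lim(x→∞) (12·x^2 + 2·x)/(4·x)
  = ∞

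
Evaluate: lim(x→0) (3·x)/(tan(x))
This is a 0/0 indeterminate form.

Apply L'Hôpital's rule: differentiate numerator and denominator separately.
  f(x) = 3·x   ⇒   f'(x) = 3
  g(x) = tan(x)   ⇒   g'(x) = tan(x)^2 + 1
  lim(x→0) f'(x)/g'(x) = lim(x→0) (3)/(tan(x)^2 + 1)
  = 3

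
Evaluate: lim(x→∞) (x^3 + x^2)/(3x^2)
This is an ∞/∞ indeterminate form.

Apply L'Hôpital's rule: differentiate numerator and denominator separately.
  f(x) = x^3 + x^2   ⇒   f'(x) = 3·x^2 + 2·x
  g(x) = 3·x^2   ⇒   g'(x) = 6·x
  lim(x→∞) f'(x)/g'(x) = lim(x→∞) (3·x^2 + 2·x)/(6·x)
  = ∞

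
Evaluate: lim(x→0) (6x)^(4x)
This is an exponential indeterminate form.

For exponential indeterminate forms, take the natural log:
  Let L = lim(x→0) (6x)^(4x)
  Then ln(L) = lim(x→0) [exponent × ln(base)]
  Evaluate using L'Hôpital or standard limits, then exponentiate.
  L = 1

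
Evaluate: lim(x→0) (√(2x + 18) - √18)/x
This is a standard limit.

Factor or rationalize the expression:
  lim(x→0) (√(2x + 18) - √18)/x = sqrt(2)/6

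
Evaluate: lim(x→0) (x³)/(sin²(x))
This is a 0/0 indeterminate form.

Apply L'Hôpital's rule: differentiate numerator and denominator separately.
  f(x) = x^3   ⇒   f'(x) = 3·x^2
  g(x) = sin(x)^2   ⇒   g'(x) = 2·sin(x)·cos(x)
  lim(x→0) f'(x)/g'(x) = lim(x→0) (3·x^2)/(2·sin(x)·cos(x))
  = 0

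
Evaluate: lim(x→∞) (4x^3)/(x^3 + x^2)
This is an ∞/∞ indeterminate form.

Apply L'Hôpital's rule: differentiate numerator and denominator separately.
  f(x) = 4·x^3   ⇒   f'(x) = 12·x^2
  g(x) = x^3 + x^2   ⇒   g'(x) = 3·x^2 + 2·x
  lim(x→∞) f'(x)/g'(x) = lim(x→∞) (12·x^2)/(3·x^2 + 2·x)
  = 4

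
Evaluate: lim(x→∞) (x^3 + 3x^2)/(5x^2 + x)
This is an ∞/∞ indeterminate form.

Apply L'Hôpital's rule: differentiate numerator and denominator separately.
  f(x) = x^3 + 3·x^2   ⇒   f'(x) = 3·x^2 + 6·x
  g(x) = 5·x^2 + x   ⇒   g'(x) = 10·x + 1
  lim(x→∞) f'(x)/g'(x) = lim(x→∞) (3·x^2 + 6·x)/(10·x + 1)
  = ∞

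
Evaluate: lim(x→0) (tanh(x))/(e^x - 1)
This is a 0/0 indeterminate form.

Apply L'Hôpital's rule: differentiate numerator and denominator separately.
  f(x) = tanh(x)   ⇒   f'(x) = 1 - tanh(x)^2
  g(x) = e^(x) - 1   ⇒   g'(x) = e^(x)
  lim(x→0) f'(x)/g'(x) = lim(x→0) (1 - tanh(x)^2)/(e^(x))
  = 1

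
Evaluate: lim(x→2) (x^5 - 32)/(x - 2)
This is a standard limit.

Factor or rationalize the expression:
  lim(x→2) (x^5 - 32)/(x - 2) = 80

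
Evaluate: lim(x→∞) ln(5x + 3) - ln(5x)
This is an ∞-∞ indeterminate form.

Combine fractions or rationalize to convert ∞-∞ to 0/0 form:
  lim(x→∞) ln(5x + 3) - ln(5x) = 0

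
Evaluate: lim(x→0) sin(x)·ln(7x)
This is a 0·∞ indeterminate form.

Rewrite 0·∞ as a quotient (0/0 or ∞/∞ form), then apply L'Hôpital's rule:
  lim(x→0) sin(x)·ln(7x) = 0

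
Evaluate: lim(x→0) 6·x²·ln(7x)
This is a 0·∞ indeterminate form.

Rewrite 0·∞ as a quotient (0/0 or ∞/∞ form), then apply L'Hôpital's rule:
  lim(x→0) 6·x²·ln(7x) = 0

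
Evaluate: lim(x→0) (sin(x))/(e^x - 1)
This is a 0/0 indeterminate form.

Apply L'Hôpital's rule: differentiate numerator and denominator separately.
  f(x) = sin(x)   ⇒   f'(x) = cos(x)
  g(x) = e^(x) - 1   ⇒   g'(x) = e^(x)
  lim(x→0) f'(x)/g'(x) = lim(x→0) (cos(x))/(e^(x))
  = 1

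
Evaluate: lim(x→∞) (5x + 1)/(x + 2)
This is an ∞/∞ indeterminate form.

Apply L'Hôpital's rule: differentiate numerator and denominator separately.
  f(x) = 5·x + 1   ⇒   f'(x) = 5
  g(x) = x + 2   ⇒   g'(x) = 1
  lim(x→∞) f'(x)/g'(x) = lim(x→∞) (5)/(1)
  = 5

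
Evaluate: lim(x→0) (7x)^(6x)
This is an exponential indeterminate form.

For exponential indeterminate forms, take the natural log:
  Let L = lim(x→0) (7x)^(6x)
  Then ln(L) = lim(x→0) [exponent × ln(base)]
  Evaluate using L'Hôpital or standard limits, then exponentiate.
  L = 1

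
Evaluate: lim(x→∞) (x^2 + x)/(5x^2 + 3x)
This is an ∞/∞ indeterminate form.

Apply L'Hôpital's rule: differentiate numerator and denominator separately.
  f(x) = x^2 + x   ⇒   f'(x) = 2·x + 1
  g(x) = 5·x^2 + 3·x   ⇒   g'(x) = 10·x + 3
  lim(x→∞) f'(x)/g'(x) = lim(x→∞) (2·x + 1)/(10·x + 3)
  = 1/5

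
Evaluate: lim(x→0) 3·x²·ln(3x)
This is a 0·∞ indeterminate form.

Rewrite 0·∞ as a quotient (0/0 or ∞/∞ form), then apply L'Hôpital's rule:
  lim(x→0) 3·x²·ln(3x) = 0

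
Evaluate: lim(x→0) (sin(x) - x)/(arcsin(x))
This is a 0/0 indeterminate form.

Apply L'Hôpital's rule: differentiate numerator and denominator separately.
  f(x) = -x + sin(x)   ⇒   f'(x) = cos(x) - 1
  g(x) = asin(x)   ⇒   g'(x) = 1/sqrt(1 - x^2)
  lim(x→0) f'(x)/g'(x) = lim(x→0) (cos(x) - 1)/(1/sqrt(1 - x^2))
  = 0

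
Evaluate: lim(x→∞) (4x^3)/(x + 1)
This is an ∞/∞ indeterminate form.

Apply L'Hôpital's rule: differentiate numerator and denominator separately.
  f(x) = 4·x^3   ⇒   f'(x) = 12·x^2
  g(x) = x + 1   ⇒   g'(x) = 1
  lim(x→∞) f'(x)/g'(x) = lim(x→∞) (12·x^2)/(1)
  = ∞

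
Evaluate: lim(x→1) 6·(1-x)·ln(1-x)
This is a 0·∞ indeterminate form.

Rewrite 0·∞ as a quotient (0/0 or ∞/∞ form), then apply L'Hôpital's rule:
  lim(x→1) 6·(1-x)·ln(1-x) = 0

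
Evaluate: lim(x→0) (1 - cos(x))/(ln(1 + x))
This is a 0/0 indeterminate form.

Apply L'Hôpital's rule: differentiate numerator and denominator separately.
  f(x) = 1 - cos(x)   ⇒   f'(x) = sin(x)
  g(x) = ln(x + 1)   ⇒   g'(x) = 1/(x + 1)
  lim(x→0) f'(x)/g'(x) = lim(x→0) (sin(x))/(1/(x + 1))
  = 0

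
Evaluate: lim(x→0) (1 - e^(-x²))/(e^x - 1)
This is a 0/0 indeterminate form.

Apply L'Hôpital's rule: differentiate numerator and denominator separately.
  f(x) = 1 - e^(-x^2)   ⇒   f'(x) = 2·x·e^(-x^2)
  g(x) = e^(x) - 1   ⇒   g'(x) = e^(x)
  lim(x→0) f'(x)/g'(x) = lim(x→0) (2·x·e^(-x^2))/(e^(x))
  = 0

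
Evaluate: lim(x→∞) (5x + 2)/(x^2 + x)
This is an ∞/∞ indeterminate form.

Apply L'Hôpital's rule: differentiate numerator and denominator separately.
  f(x) = 5·x + 2   ⇒   f'(x) = 5
  g(x) = x^2 + x   ⇒   g'(x) = 2·x + 1
  lim(x→∞) f'(x)/g'(x) = lim(x→∞) (5)/(2·x + 1)
  = 0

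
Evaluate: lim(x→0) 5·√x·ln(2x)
This is a 0·∞ indeterminate form.

Rewrite 0·∞ as a quotient (0/0 or ∞/∞ form), then apply L'Hôpital's rule:
  lim(x→0) 5·√x·ln(2x) = 0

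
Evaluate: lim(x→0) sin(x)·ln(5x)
This is a 0·∞ indeterminate form.

Rewrite 0·∞ as a quotient (0/0 or ∞/∞ form), then apply L'Hôpital's rule:
  lim(x→0) sin(x)·ln(5x) = 0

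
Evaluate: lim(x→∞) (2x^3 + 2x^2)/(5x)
This is an ∞/∞ indeterminate form.

Apply L'Hôpital's rule: differentiate numerator and denominator separately.
  f(x) = 2·x^3 + 2·x^2   ⇒   f'(x) = 6·x^2 + 4·x
  g(x) = 5·x   ⇒   g'(x) = 5
  lim(x→∞) f'(x)/g'(x) = lim(x→∞) (6·x^2 + 4·x)/(5)
  = ∞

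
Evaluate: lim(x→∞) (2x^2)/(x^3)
This is an ∞/∞ indeterminate form.

Apply L'Hôpital's rule: differentiate numerator and denominator separately.
  f(x) = 2·x^2   ⇒   f'(x) = 4·x
  g(x) = x^3   ⇒   g'(x) = 3·x^2
  lim(x→∞) f'(x)/g'(x) = lim(x→∞) (4·x)/(3·x^2)
  = 0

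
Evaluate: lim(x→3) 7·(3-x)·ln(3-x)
This is a 0·∞ indeterminate form.

Rewrite 0·∞ as a quotient (0/0 or ∞/∞ form), then apply L'Hôpital's rule:
  lim(x→3) 7·(3-x)·ln(3-x) = 0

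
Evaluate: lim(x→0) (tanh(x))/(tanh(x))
This is a 0/0 indeterminate form.

Apply L'Hôpital's rule: differentiate numerator and denominator separately.
  f(x) = tanh(x)   ⇒   f'(x) = 1 - tanh(x)^2
  g(x) = tanh(x)   ⇒   g'(x) = 1 - tanh(x)^2
  lim(x→0) f'(x)/g'(x) = lim(x→0) (1 - tanh(x)^2)/(1 - tanh(x)^2)
  = 1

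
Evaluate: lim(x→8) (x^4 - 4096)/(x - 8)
This is a standard limit.

Factor or rationalize the expression:
  lim(x→8) (x^4 - 4096)/(x - 8) = 2048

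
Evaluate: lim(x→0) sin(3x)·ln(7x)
This is a 0·∞ indeterminate form.

Rewrite 0·∞ as a quotient (0/0 or ∞/∞ form), then apply L'Hôpital's rule:
  lim(x→0) sin(3x)·ln(7x) = 0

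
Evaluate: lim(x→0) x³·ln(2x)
This is a 0·∞ indeterminate form.

Rewrite 0·∞ as a quotient (0/0 or ∞/∞ form), then apply L'Hôpital's rule:
  lim(x→0) x³·ln(2x) = 0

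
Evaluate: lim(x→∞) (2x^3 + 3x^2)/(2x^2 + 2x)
This is an ∞/∞ indeterminate form.

Apply L'Hôpital's rule: differentiate numerator and denominator separately.
  f(x) = 2·x^3 + 3·x^2   ⇒   f'(x) = 6·x^2 + 6·x
  g(x) = 2·x^2 + 2·x   ⇒   g'(x) = 4·x + 2
  lim(x→∞) f'(x)/g'(x) = lim(x→∞) (6·x^2 + 6·x)/(4·x + 2)
  = ∞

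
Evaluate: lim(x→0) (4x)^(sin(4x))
This is an exponential indeterminate form.

For exponential indeterminate forms, take the natural log:
  Let L = lim(x→0) (4x)^(sin(4x))
  Then ln(L) = lim(x→0) [exponent × ln(base)]
  Evaluate using L'Hôpital or standard limits, then exponentiate.
  L = 1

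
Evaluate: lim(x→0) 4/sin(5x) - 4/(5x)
This is an ∞-∞ indeterminate form.

Combine fractions or rationalize to convert ∞-∞ to 0/0 form:
  lim(x→0) 4/sin(5x) - 4/(5x) = 0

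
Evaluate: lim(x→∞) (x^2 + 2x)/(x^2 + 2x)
This is an ∞/∞ indeterminate form.

Apply L'Hôpital's rule: differentiate numerator and denominator separately.
  f(x) = x^2 + 2·x   ⇒   f'(x) = 2·x + 2
  g(x) = x^2 + 2·x   ⇒   g'(x) = 2·x + 2
  lim(x→∞) f'(x)/g'(x) = lim(x→∞) (2·x + 2)/(2·x + 2)
  = 1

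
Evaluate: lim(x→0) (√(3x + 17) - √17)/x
This is a standard limit.

Factor or rationalize the expression:
  lim(x→0) (√(3x + 17) - √17)/x = 3·sqrt(17)/34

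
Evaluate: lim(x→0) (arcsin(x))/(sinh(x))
This is a 0/0 indeterminate form.

Apply L'Hôpital's rule: differentiate numerator and denominator separately.
  f(x) = asin(x)   ⇒   f'(x) = 1/sqrt(1 - x^2)
  g(x) = sinh(x)   ⇒   g'(x) = cosh(x)
  lim(x→0) f'(x)/g'(x) = lim(x→0) (1/sqrt(1 - x^2))/(cosh(x))
  = 1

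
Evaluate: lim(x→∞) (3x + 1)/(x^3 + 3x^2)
This is an ∞/∞ indeterminate form.

Apply L'Hôpital's rule: differentiate numerator and denominator separately.
  f(x) = 3·x + 1   ⇒   f'(x) = 3
  g(x) = x^3 + 3·x^2   ⇒   g'(x) = 3·x^2 + 6·x
  lim(x→∞) f'(x)/g'(x) = lim(x→∞) (3)/(3·x^2 + 6·x)
  = 0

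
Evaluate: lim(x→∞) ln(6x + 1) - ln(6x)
This is an ∞-∞ indeterminate form.

Combine fractions or rationalize to convert ∞-∞ to 0/0 form:
  lim(x→∞) ln(6x + 1) - ln(6x) = 0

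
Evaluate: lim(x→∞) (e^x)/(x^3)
This is an ∞/∞ indeterminate form.

Apply L'Hôpital's rule: differentiate numerator and denominator separately.
  f(x) = e^(x)   ⇒   f'(x) = e^(x)
  g(x) = x^3   ⇒   g'(x) = 3·x^2
  lim(x→∞) f'(x)/g'(x) = lim(x→∞) (e^(x))/(3·x^2)
  = ∞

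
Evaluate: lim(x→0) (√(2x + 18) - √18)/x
This is a standard limit.

Factor or rationalize the expression:
  lim(x→0) (√(2x + 18) - √18)/x = sqrt(2)/6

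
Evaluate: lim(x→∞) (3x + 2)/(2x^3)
This is an ∞/∞ indeterminate form.

Apply L'Hôpital's rule: differentiate numerator and denominator separately.
  f(x) = 3·x + 2   ⇒   f'(x) = 3
  g(x) = 2·x^3   ⇒   g'(x) = 6·x^2
  lim(x→∞) f'(x)/g'(x) = lim(x→∞) (3)/(6·x^2)
  = 0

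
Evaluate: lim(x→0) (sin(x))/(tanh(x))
This is a 0/0 indeterminate form.

Apply L'Hôpital's rule: differentiate numerator and denominator separately.
  f(x) = sin(x)   ⇒   f'(x) = cos(x)
  g(x) = tanh(x)   ⇒   g'(x) = 1 - tanh(x)^2
  lim(x→0) f'(x)/g'(x) = lim(x→0) (cos(x))/(1 - tanh(x)^2)
  = 1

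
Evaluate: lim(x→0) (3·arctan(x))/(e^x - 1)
This is a 0/0 indeterminate form.

Apply L'Hôpital's rule: differentiate numerator and denominator separately.
  f(x) = 3·atan(x)   ⇒   f'(x) = 3/(x^2 + 1)
  g(x) = e^(x) - 1   ⇒   g'(x) = e^(x)
  lim(x→0) f'(x)/g'(x) = lim(x→0) (3/(x^2 + 1))/(e^(x))
  = 3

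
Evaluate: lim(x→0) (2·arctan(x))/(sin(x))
This is a 0/0 indeterminate form.

Apply L'Hôpital's rule: differentiate numerator and denominator separately.
  f(x) = 2·atan(x)   ⇒   f'(x) = 2/(x^2 + 1)
  g(x) = sin(x)   ⇒   g'(x) = cos(x)
  lim(x→0) f'(x)/g'(x) = lim(x→0) (2/(x^2 + 1))/(cos(x))
  = 2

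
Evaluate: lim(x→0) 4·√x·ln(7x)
This is a 0·∞ indeterminate form.

Rewrite 0·∞ as a quotient (0/0 or ∞/∞ form), then apply L'Hôpital's rule:
  lim(x→0) 4·√x·ln(7x) = 0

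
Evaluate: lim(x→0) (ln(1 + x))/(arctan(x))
This is a 0/0 indeterminate form.

Apply L'Hôpital's rule: differentiate numerator and denominator separately.
  f(x) = ln(x + 1)   ⇒   f'(x) = 1/(x + 1)
  g(x) = atan(x)   ⇒   g'(x) = 1/(x^2 + 1)
  lim(x→0) f'(x)/g'(x) = lim(x→0) (1/(x + 1))/(1/(x^2 + 1))
  = 1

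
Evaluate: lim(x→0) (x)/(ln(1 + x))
This is a 0/0 indeterminate form.

Apply L'Hôpital's rule: differentiate numerator and denominator separately.
  f(x) = x   ⇒   f'(x) = 1
  g(x) = ln(x + 1)   ⇒   g'(x) = 1/(x + 1)
  lim(x→0) f'(x)/g'(x) = lim(x→0) (1)/(1/(x + 1))
  = 1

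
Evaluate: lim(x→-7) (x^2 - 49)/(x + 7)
This is a standard limit.

Factor or rationalize the expression:
  lim(x→-7) (x^2 - 49)/(x + 7) = -14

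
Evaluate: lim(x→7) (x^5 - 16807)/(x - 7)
This is a standard limit.

Factor or rationalize the expression:
  lim(x→7) (x^5 - 16807)/(x - 7) = 12005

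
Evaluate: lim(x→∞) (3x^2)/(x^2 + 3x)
This is an ∞/∞ indeterminate form.

Apply L'Hôpital's rule: differentiate numerator and denominator separately.
  f(x) = 3·x^2   ⇒   f'(x) = 6·x
  g(x) = x^2 + 3·x   ⇒   g'(x) = 2·x + 3
  lim(x→∞) f'(x)/g'(x) = lim(x→∞) (6·x)/(2·x + 3)
  = 3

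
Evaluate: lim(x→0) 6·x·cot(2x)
This is a 0·∞ indeterminate form.

Rewrite 0·∞ as a quotient (0/0 or ∞/∞ form), then apply L'Hôpital's rule:
  lim(x→0) 6·x·cot(2x) = 3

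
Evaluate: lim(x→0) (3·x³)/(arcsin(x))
This is a 0/0 indeterminate form.

Apply L'Hôpital's rule: differentiate numerator and denominator separately.
  f(x) = 3·x^3   ⇒   f'(x) = 9·x^2
  g(x) = asin(x)   ⇒   g'(x) = 1/sqrt(1 - x^2)
  lim(x→0) f'(x)/g'(x) = lim(x→0) (9·x^2)/(1/sqrt(1 - x^2))
  = 0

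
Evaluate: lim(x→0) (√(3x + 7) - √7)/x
This is a standard limit.

Factor or rationalize the expression:
  lim(x→0) (√(3x + 7) - √7)/x = 3·sqrt(7)/14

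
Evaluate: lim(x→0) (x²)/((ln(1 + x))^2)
This is a 0/0 indeterminate form.

Apply L'Hôpital's rule: differentiate numerator and denominator separately.
  f(x) = x^2   ⇒   f'(x) = 2·x
  g(x) = ln(x + 1)^2   ⇒   g'(x) = 2·ln(x + 1)/(x + 1)
  lim(x→0) f'(x)/g'(x) = lim(x→0) (2·x)/(2·ln(x + 1)/(x + 1))
  = 1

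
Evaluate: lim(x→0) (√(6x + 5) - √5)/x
This is a standard limit.

Factor or rationalize the expression:
  lim(x→0) (√(6x + 5) - √5)/x = 3·sqrt(5)/5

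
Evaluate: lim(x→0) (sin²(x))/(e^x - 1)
This is a 0/0 indeterminate form.

Apply L'Hôpital's rule: differentiate numerator and denominator separately.
  f(x) = sin(x)^2   ⇒   f'(x) = 2·sin(x)·cos(x)
  g(x) = e^(x) - 1   ⇒   g'(x) = e^(x)
  lim(x→0) f'(x)/g'(x) = lim(x→0) (2·sin(x)·cos(x))/(e^(x))
  = 0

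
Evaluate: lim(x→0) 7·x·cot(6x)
This is a 0·∞ indeterminate form.

Rewrite 0·∞ as a quotient (0/0 or ∞/∞ form), then apply L'Hôpital's rule:
  lim(x→0) 7·x·cot(6x) = 7/6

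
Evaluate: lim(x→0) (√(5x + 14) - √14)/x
This is a standard limit.

Factor or rationalize the expression:
  lim(x→0) (√(5x + 14) - √14)/x = 5·sqrt(14)/28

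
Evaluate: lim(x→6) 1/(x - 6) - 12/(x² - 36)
This is an ∞-∞ indeterminate form.

Combine fractions or rationalize to convert ∞-∞ to 0/0 form:
  lim(x→6) 1/(x - 6) - 12/(x² - 36) = 1/12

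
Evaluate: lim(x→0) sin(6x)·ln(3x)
This is a 0·∞ indeterminate form.

Rewrite 0·∞ as a quotient (0/0 or ∞/∞ form), then apply L'Hôpital's rule:
  lim(x→0) sin(6x)·ln(3x) = 0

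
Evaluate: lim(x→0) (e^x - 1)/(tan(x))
This is a 0/0 indeterminate form.

Apply L'Hôpital's rule: differentiate numerator and denominator separately.
  f(x) = e^(x) - 1   ⇒   f'(x) = e^(x)
  g(x) = tan(x)   ⇒   g'(x) = tan(x)^2 + 1
  lim(x→0) f'(x)/g'(x) = lim(x→0) (e^(x))/(tan(x)^2 + 1)
  = 1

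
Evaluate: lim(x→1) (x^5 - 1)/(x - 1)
This is a standard limit.

Factor or rationalize the expression:
  lim(x→1) (x^5 - 1)/(x - 1) = 5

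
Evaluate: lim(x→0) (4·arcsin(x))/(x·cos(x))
This is a 0/0 indeterminate form.

Apply L'Hôpital's rule: differentiate numerator and denominator separately.
  f(x) = 4·asin(x)   ⇒   f'(x) = 4/sqrt(1 - x^2)
  g(x) = x·cos(x)   ⇒   g'(x) = -x·sin(x) + cos(x)
  lim(x→0) f'(x)/g'(x) = lim(x→0) (4/sqrt(1 - x^2))/(-x·sin(x) + cos(x))
  = 4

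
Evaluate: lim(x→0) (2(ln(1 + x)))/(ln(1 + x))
This is a 0/0 indeterminate form.

Apply L'Hôpital's rule: differentiate numerator and denominator separately.
  f(x) = 2·ln(x + 1)   ⇒   f'(x) = 2/(x + 1)
  g(x) = ln(x + 1)   ⇒   g'(x) = 1/(x + 1)
  lim(x→0) f'(x)/g'(x) = lim(x→0) (2/(x + 1))/(1/(x + 1))
  = 2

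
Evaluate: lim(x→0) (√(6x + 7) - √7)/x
This is a standard limit.

Factor or rationalize the expression:
  lim(x→0) (√(6x + 7) - √7)/x = 3·sqrt(7)/7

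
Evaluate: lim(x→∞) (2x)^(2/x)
This is an exponential indeterminate form.

For exponential indeterminate forms, take the natural log:
  Let L = lim(x→∞) (2x)^(2/x)
  Then ln(L) = lim(x→∞) [exponent × ln(base)]
  Evaluate using L'Hôpital or standard limits, then exponentiate.
  L = 1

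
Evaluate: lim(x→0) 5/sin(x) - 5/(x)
This is an ∞-∞ indeterminate form.

Combine fractions or rationalize to convert ∞-∞ to 0/0 form:
  lim(x→0) 5/sin(x) - 5/(x) = 0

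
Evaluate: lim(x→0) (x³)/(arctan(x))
This is a 0/0 indeterminate form.

Apply L'Hôpital's rule: differentiate numerator and denominator separately.
  f(x) = x^3   ⇒   f'(x) = 3·x^2
  g(x) = atan(x)   ⇒   g'(x) = 1/(x^2 + 1)
  lim(x→0) f'(x)/g'(x) = lim(x→0) (3·x^2)/(1/(x^2 + 1))
  = 0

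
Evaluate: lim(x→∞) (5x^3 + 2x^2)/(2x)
This is an ∞/∞ indeterminate form.

Apply L'Hôpital's rule: differentiate numerator and denominator separately.
  f(x) = 5·x^3 + 2·x^2   ⇒   f'(x) = 15·x^2 + 4·x
  g(x) = 2·x   ⇒   g'(x) = 2
  lim(x→∞) f'(x)/g'(x) = lim(x→∞) (15·x^2 + 4·x)/(2)
  = ∞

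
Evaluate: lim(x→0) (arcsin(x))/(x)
This is a 0/0 indeterminate form.

Apply L'Hôpital's rule: differentiate numerator and denominator separately.
  f(x) = asin(x)   ⇒   f'(x) = 1/sqrt(1 - x^2)
  g(x) = x   ⇒   g'(x) = 1
  lim(x→0) f'(x)/g'(x) = lim(x→0) (1/sqrt(1 - x^2))/(1)
  = 1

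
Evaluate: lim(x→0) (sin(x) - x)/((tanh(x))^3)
This is a 0/0 indeterminate form.

Apply L'Hôpital's rule: differentiate numerator and denominator separately.
  f(x) = -x + sin(x)   ⇒   f'(x) = cos(x) - 1
  g(x) = tanh(x)^3   ⇒   g'(x) = (3 - 3·tanh(x)^2)·tanh(x)^2
  lim(x→0) f'(x)/g'(x) = lim(x→0) (cos(x) - 1)/((3 - 3·tanh(x)^2)·tanh(x)^2)
  = -1/6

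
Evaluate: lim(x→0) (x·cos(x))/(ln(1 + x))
This is a 0/0 indeterminate form.

Apply L'Hôpital's rule: differentiate numerator and denominator separately.
  f(x) = x·cos(x)   ⇒   f'(x) = -x·sin(x) + cos(x)
  g(x) = ln(x + 1)   ⇒   g'(x) = 1/(x + 1)
  lim(x→0) f'(x)/g'(x) = lim(x→0) (-x·sin(x) + cos(x))/(1/(x + 1))
  = 1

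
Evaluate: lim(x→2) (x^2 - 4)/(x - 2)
This is a standard limit.

Factor or rationalize the expression:
  lim(x→2) (x^2 - 4)/(x - 2) = 4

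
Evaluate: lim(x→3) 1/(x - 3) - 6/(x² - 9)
This is an ∞-∞ indeterminate form.

Combine fractions or rationalize to convert ∞-∞ to 0/0 form:
  lim(x→3) 1/(x - 3) - 6/(x² - 9) = 1/6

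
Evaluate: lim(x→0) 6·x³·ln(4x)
This is a 0·∞ indeterminate form.

Rewrite 0·∞ as a quotient (0/0 or ∞/∞ form), then apply L'Hôpital's rule:
  lim(x→0) 6·x³·ln(4x) = 0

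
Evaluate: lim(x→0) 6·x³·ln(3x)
This is a 0·∞ indeterminate form.

Rewrite 0·∞ as a quotient (0/0 or ∞/∞ form), then apply L'Hôpital's rule:
  lim(x→0) 6·x³·ln(3x) = 0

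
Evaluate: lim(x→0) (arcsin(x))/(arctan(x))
This is a 0/0 indeterminate form.

Apply L'Hôpital's rule: differentiate numerator and denominator separately.
  f(x) = asin(x)   ⇒   f'(x) = 1/sqrt(1 - x^2)
  g(x) = atan(x)   ⇒   g'(x) = 1/(x^2 + 1)
  lim(x→0) f'(x)/g'(x) = lim(x→0) (1/sqrt(1 - x^2))/(1/(x^2 + 1))
  = 1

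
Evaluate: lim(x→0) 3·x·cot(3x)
This is a 0·∞ indeterminate form.

Rewrite 0·∞ as a quotient (0/0 or ∞/∞ form), then apply L'Hôpital's rule:
  lim(x→0) 3·x·cot(3x) = 1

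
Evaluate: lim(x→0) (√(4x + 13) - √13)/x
This is a standard limit.

Factor or rationalize the expression:
  lim(x→0) (√(4x + 13) - √13)/x = 2·sqrt(13)/13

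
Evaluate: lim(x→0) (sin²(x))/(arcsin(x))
This is a 0/0 indeterminate form.

Apply L'Hôpital's rule: differentiate numerator and denominator separately.
  f(x) = sin(x)^2   ⇒   f'(x) = 2·sin(x)·cos(x)
  g(x) = asin(x)   ⇒   g'(x) = 1/sqrt(1 - x^2)
  lim(x→0) f'(x)/g'(x) = lim(x→0) (2·sin(x)·cos(x))/(1/sqrt(1 - x^2))
  = 0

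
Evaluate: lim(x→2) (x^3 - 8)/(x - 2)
This is a standard limit.

Factor or rationalize the expression:
  lim(x→2) (x^3 - 8)/(x - 2) = 12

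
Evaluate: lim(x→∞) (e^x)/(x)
This is an ∞/∞ indeterminate form.

Apply L'Hôpital's rule: differentiate numerator and denominator separately.
  f(x) = e^(x)   ⇒   f'(x) = e^(x)
  g(x) = x   ⇒   g'(x) = 1
  lim(x→∞) f'(x)/g'(x) = lim(x→∞) (e^(x))/(1)
  = ∞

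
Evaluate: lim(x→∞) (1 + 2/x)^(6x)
This is an exponential indeterminate form.

For exponential indeterminate forms, take the natural log:
  Let L = lim(x→∞) (1 + 2/x)^(6x)
  Then ln(L) = lim(x→∞) [exponent × ln(base)]
  Evaluate using L'Hôpital or standard limits, then exponentiate.
  L = e^(12)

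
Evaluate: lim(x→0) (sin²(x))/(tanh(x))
This is a 0/0 indeterminate form.

Apply L'Hôpital's rule: differentiate numerator and denominator separately.
  f(x) = sin(x)^2   ⇒   f'(x) = 2·sin(x)·cos(x)
  g(x) = tanh(x)   ⇒   g'(x) = 1 - tanh(x)^2
  lim(x→0) f'(x)/g'(x) = lim(x→0) (2·sin(x)·cos(x))/(1 - tanh(x)^2)
  = 0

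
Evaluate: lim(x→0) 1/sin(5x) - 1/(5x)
This is an ∞-∞ indeterminate form.

Combine fractions or rationalize to convert ∞-∞ to 0/0 form:
  lim(x→0) 1/sin(5x) - 1/(5x) = 0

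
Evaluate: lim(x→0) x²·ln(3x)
This is a 0·∞ indeterminate form.

Rewrite 0·∞ as a quotient (0/0 or ∞/∞ form), then apply L'Hôpital's rule:
  lim(x→0) x²·ln(3x) = 0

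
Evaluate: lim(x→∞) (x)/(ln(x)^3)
This is an ∞/∞ indeterminate form.

Apply L'Hôpital's rule: differentiate numerator and denominator separately.
  f(x) = x   ⇒   f'(x) = 1
  g(x) = ln(x)^3   ⇒   g'(x) = 3·ln(x)^2/x
  lim(x→∞) f'(x)/g'(x) = lim(x→∞) (1)/(3·ln(x)^2/x)
  = ∞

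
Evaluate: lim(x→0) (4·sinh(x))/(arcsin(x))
This is a 0/0 indeterminate form.

Apply L'Hôpital's rule: differentiate numerator and denominator separately.
  f(x) = 4·sinh(x)   ⇒   f'(x) = 4·cosh(x)
  g(x) = asin(x)   ⇒   g'(x) = 1/sqrt(1 - x^2)
  lim(x→0) f'(x)/g'(x) = lim(x→0) (4·cosh(x))/(1/sqrt(1 - x^2))
  = 4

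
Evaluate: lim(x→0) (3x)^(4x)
This is an exponential indeterminate form.

For exponential indeterminate forms, take the natural log:
  Let L = lim(x→0) (3x)^(4x)
  Then ln(L) = lim(x→0) [exponent × ln(base)]
  Evaluate using L'Hôpital or standard limits, then exponentiate.
  L = 1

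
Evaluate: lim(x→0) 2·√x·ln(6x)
This is a 0·∞ indeterminate form.

Rewrite 0·∞ as a quotient (0/0 or ∞/∞ form), then apply L'Hôpital's rule:
  lim(x→0) 2·√x·ln(6x) = 0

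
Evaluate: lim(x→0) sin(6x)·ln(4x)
This is a 0·∞ indeterminate form.

Rewrite 0·∞ as a quotient (0/0 or ∞/∞ form), then apply L'Hôpital's rule:
  lim(x→0) sin(6x)·ln(4x) = 0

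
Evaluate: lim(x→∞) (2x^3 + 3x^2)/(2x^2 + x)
This is an ∞/∞ indeterminate form.

Apply L'Hôpital's rule: differentiate numerator and denominator separately.
  f(x) = 2·x^3 + 3·x^2   ⇒   f'(x) = 6·x^2 + 6·x
  g(x) = 2·x^2 + x   ⇒   g'(x) = 4·x + 1
  lim(x→∞) f'(x)/g'(x) = lim(x→∞) (6·x^2 + 6·x)/(4·x + 1)
  = ∞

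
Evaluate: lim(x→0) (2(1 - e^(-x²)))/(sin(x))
This is a 0/0 indeterminate form.

Apply L'Hôpital's rule: differentiate numerator and denominator separately.
  f(x) = 2 - 2·e^(-x^2)   ⇒   f'(x) = 4·x·e^(-x^2)
  g(x) = sin(x)   ⇒   g'(x) = cos(x)
  lim(x→0) f'(x)/g'(x) = lim(x→0) (4·x·e^(-x^2))/(cos(x))
  = 0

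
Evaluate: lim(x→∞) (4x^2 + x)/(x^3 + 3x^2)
This is an ∞/∞ indeterminate form.

Apply L'Hôpital's rule: differentiate numerator and denominator separately.
  f(x) = 4·x^2 + x   ⇒   f'(x) = 8·x + 1
  g(x) = x^3 + 3·x^2   ⇒   g'(x) = 3·x^2 + 6·x
  lim(x→∞) f'(x)/g'(x) = lim(x→∞) (8·x + 1)/(3·x^2 + 6·x)
  = 0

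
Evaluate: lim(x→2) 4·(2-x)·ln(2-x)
This is a 0·∞ indeterminate form.

Rewrite 0·∞ as a quotient (0/0 or ∞/∞ form), then apply L'Hôpital's rule:
  lim(x→2) 4·(2-x)·ln(2-x) = 0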